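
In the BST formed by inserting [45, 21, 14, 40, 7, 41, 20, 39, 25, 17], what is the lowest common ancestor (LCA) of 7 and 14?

Tree insertion order: [45, 21, 14, 40, 7, 41, 20, 39, 25, 17]
Tree (level-order array): [45, 21, None, 14, 40, 7, 20, 39, 41, None, None, 17, None, 25]
In a BST, the LCA of p=7, q=14 is the first node v on the
root-to-leaf path with p <= v <= q (go left if both < v, right if both > v).
Walk from root:
  at 45: both 7 and 14 < 45, go left
  at 21: both 7 and 14 < 21, go left
  at 14: 7 <= 14 <= 14, this is the LCA
LCA = 14


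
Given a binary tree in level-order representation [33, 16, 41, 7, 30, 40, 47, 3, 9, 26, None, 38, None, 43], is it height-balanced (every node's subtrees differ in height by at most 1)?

Tree (level-order array): [33, 16, 41, 7, 30, 40, 47, 3, 9, 26, None, 38, None, 43]
Definition: a tree is height-balanced if, at every node, |h(left) - h(right)| <= 1 (empty subtree has height -1).
Bottom-up per-node check:
  node 3: h_left=-1, h_right=-1, diff=0 [OK], height=0
  node 9: h_left=-1, h_right=-1, diff=0 [OK], height=0
  node 7: h_left=0, h_right=0, diff=0 [OK], height=1
  node 26: h_left=-1, h_right=-1, diff=0 [OK], height=0
  node 30: h_left=0, h_right=-1, diff=1 [OK], height=1
  node 16: h_left=1, h_right=1, diff=0 [OK], height=2
  node 38: h_left=-1, h_right=-1, diff=0 [OK], height=0
  node 40: h_left=0, h_right=-1, diff=1 [OK], height=1
  node 43: h_left=-1, h_right=-1, diff=0 [OK], height=0
  node 47: h_left=0, h_right=-1, diff=1 [OK], height=1
  node 41: h_left=1, h_right=1, diff=0 [OK], height=2
  node 33: h_left=2, h_right=2, diff=0 [OK], height=3
All nodes satisfy the balance condition.
Result: Balanced


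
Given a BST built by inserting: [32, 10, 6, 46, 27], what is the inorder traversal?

Tree insertion order: [32, 10, 6, 46, 27]
Tree (level-order array): [32, 10, 46, 6, 27]
Inorder traversal: [6, 10, 27, 32, 46]


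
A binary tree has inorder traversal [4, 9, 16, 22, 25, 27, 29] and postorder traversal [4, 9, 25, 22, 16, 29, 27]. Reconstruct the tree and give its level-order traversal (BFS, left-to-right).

Inorder:   [4, 9, 16, 22, 25, 27, 29]
Postorder: [4, 9, 25, 22, 16, 29, 27]
Algorithm: postorder visits root last, so walk postorder right-to-left;
each value is the root of the current inorder slice — split it at that
value, recurse on the right subtree first, then the left.
Recursive splits:
  root=27; inorder splits into left=[4, 9, 16, 22, 25], right=[29]
  root=29; inorder splits into left=[], right=[]
  root=16; inorder splits into left=[4, 9], right=[22, 25]
  root=22; inorder splits into left=[], right=[25]
  root=25; inorder splits into left=[], right=[]
  root=9; inorder splits into left=[4], right=[]
  root=4; inorder splits into left=[], right=[]
Reconstructed level-order: [27, 16, 29, 9, 22, 4, 25]


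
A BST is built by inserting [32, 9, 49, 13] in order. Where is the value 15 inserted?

Starting tree (level order): [32, 9, 49, None, 13]
Insertion path: 32 -> 9 -> 13
Result: insert 15 as right child of 13
Final tree (level order): [32, 9, 49, None, 13, None, None, None, 15]


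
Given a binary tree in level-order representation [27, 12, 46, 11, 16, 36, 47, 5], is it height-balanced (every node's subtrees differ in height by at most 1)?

Tree (level-order array): [27, 12, 46, 11, 16, 36, 47, 5]
Definition: a tree is height-balanced if, at every node, |h(left) - h(right)| <= 1 (empty subtree has height -1).
Bottom-up per-node check:
  node 5: h_left=-1, h_right=-1, diff=0 [OK], height=0
  node 11: h_left=0, h_right=-1, diff=1 [OK], height=1
  node 16: h_left=-1, h_right=-1, diff=0 [OK], height=0
  node 12: h_left=1, h_right=0, diff=1 [OK], height=2
  node 36: h_left=-1, h_right=-1, diff=0 [OK], height=0
  node 47: h_left=-1, h_right=-1, diff=0 [OK], height=0
  node 46: h_left=0, h_right=0, diff=0 [OK], height=1
  node 27: h_left=2, h_right=1, diff=1 [OK], height=3
All nodes satisfy the balance condition.
Result: Balanced


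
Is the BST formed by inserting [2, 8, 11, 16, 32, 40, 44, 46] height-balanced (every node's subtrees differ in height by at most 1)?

Tree (level-order array): [2, None, 8, None, 11, None, 16, None, 32, None, 40, None, 44, None, 46]
Definition: a tree is height-balanced if, at every node, |h(left) - h(right)| <= 1 (empty subtree has height -1).
Bottom-up per-node check:
  node 46: h_left=-1, h_right=-1, diff=0 [OK], height=0
  node 44: h_left=-1, h_right=0, diff=1 [OK], height=1
  node 40: h_left=-1, h_right=1, diff=2 [FAIL (|-1-1|=2 > 1)], height=2
  node 32: h_left=-1, h_right=2, diff=3 [FAIL (|-1-2|=3 > 1)], height=3
  node 16: h_left=-1, h_right=3, diff=4 [FAIL (|-1-3|=4 > 1)], height=4
  node 11: h_left=-1, h_right=4, diff=5 [FAIL (|-1-4|=5 > 1)], height=5
  node 8: h_left=-1, h_right=5, diff=6 [FAIL (|-1-5|=6 > 1)], height=6
  node 2: h_left=-1, h_right=6, diff=7 [FAIL (|-1-6|=7 > 1)], height=7
Node 40 violates the condition: |-1 - 1| = 2 > 1.
Result: Not balanced


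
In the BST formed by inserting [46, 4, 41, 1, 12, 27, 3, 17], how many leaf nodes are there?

Tree built from: [46, 4, 41, 1, 12, 27, 3, 17]
Tree (level-order array): [46, 4, None, 1, 41, None, 3, 12, None, None, None, None, 27, 17]
Rule: A leaf has 0 children.
Per-node child counts:
  node 46: 1 child(ren)
  node 4: 2 child(ren)
  node 1: 1 child(ren)
  node 3: 0 child(ren)
  node 41: 1 child(ren)
  node 12: 1 child(ren)
  node 27: 1 child(ren)
  node 17: 0 child(ren)
Matching nodes: [3, 17]
Count of leaf nodes: 2


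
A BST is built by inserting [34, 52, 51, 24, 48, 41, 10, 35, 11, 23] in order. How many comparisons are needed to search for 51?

Search path for 51: 34 -> 52 -> 51
Found: True
Comparisons: 3


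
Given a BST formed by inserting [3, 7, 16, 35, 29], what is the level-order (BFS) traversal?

Tree insertion order: [3, 7, 16, 35, 29]
Tree (level-order array): [3, None, 7, None, 16, None, 35, 29]
BFS from the root, enqueuing left then right child of each popped node:
  queue [3] -> pop 3, enqueue [7], visited so far: [3]
  queue [7] -> pop 7, enqueue [16], visited so far: [3, 7]
  queue [16] -> pop 16, enqueue [35], visited so far: [3, 7, 16]
  queue [35] -> pop 35, enqueue [29], visited so far: [3, 7, 16, 35]
  queue [29] -> pop 29, enqueue [none], visited so far: [3, 7, 16, 35, 29]
Result: [3, 7, 16, 35, 29]


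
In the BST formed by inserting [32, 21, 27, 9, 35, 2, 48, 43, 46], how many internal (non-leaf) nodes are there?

Tree built from: [32, 21, 27, 9, 35, 2, 48, 43, 46]
Tree (level-order array): [32, 21, 35, 9, 27, None, 48, 2, None, None, None, 43, None, None, None, None, 46]
Rule: An internal node has at least one child.
Per-node child counts:
  node 32: 2 child(ren)
  node 21: 2 child(ren)
  node 9: 1 child(ren)
  node 2: 0 child(ren)
  node 27: 0 child(ren)
  node 35: 1 child(ren)
  node 48: 1 child(ren)
  node 43: 1 child(ren)
  node 46: 0 child(ren)
Matching nodes: [32, 21, 9, 35, 48, 43]
Count of internal (non-leaf) nodes: 6


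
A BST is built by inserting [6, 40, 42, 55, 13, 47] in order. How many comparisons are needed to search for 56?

Search path for 56: 6 -> 40 -> 42 -> 55
Found: False
Comparisons: 4


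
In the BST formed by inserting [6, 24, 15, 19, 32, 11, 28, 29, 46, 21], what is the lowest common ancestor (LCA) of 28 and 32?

Tree insertion order: [6, 24, 15, 19, 32, 11, 28, 29, 46, 21]
Tree (level-order array): [6, None, 24, 15, 32, 11, 19, 28, 46, None, None, None, 21, None, 29]
In a BST, the LCA of p=28, q=32 is the first node v on the
root-to-leaf path with p <= v <= q (go left if both < v, right if both > v).
Walk from root:
  at 6: both 28 and 32 > 6, go right
  at 24: both 28 and 32 > 24, go right
  at 32: 28 <= 32 <= 32, this is the LCA
LCA = 32


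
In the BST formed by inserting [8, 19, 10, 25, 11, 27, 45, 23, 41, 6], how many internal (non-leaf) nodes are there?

Tree built from: [8, 19, 10, 25, 11, 27, 45, 23, 41, 6]
Tree (level-order array): [8, 6, 19, None, None, 10, 25, None, 11, 23, 27, None, None, None, None, None, 45, 41]
Rule: An internal node has at least one child.
Per-node child counts:
  node 8: 2 child(ren)
  node 6: 0 child(ren)
  node 19: 2 child(ren)
  node 10: 1 child(ren)
  node 11: 0 child(ren)
  node 25: 2 child(ren)
  node 23: 0 child(ren)
  node 27: 1 child(ren)
  node 45: 1 child(ren)
  node 41: 0 child(ren)
Matching nodes: [8, 19, 10, 25, 27, 45]
Count of internal (non-leaf) nodes: 6


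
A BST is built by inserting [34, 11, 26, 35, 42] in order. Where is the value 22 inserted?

Starting tree (level order): [34, 11, 35, None, 26, None, 42]
Insertion path: 34 -> 11 -> 26
Result: insert 22 as left child of 26
Final tree (level order): [34, 11, 35, None, 26, None, 42, 22]


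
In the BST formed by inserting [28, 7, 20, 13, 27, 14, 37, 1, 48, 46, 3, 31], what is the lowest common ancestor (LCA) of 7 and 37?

Tree insertion order: [28, 7, 20, 13, 27, 14, 37, 1, 48, 46, 3, 31]
Tree (level-order array): [28, 7, 37, 1, 20, 31, 48, None, 3, 13, 27, None, None, 46, None, None, None, None, 14]
In a BST, the LCA of p=7, q=37 is the first node v on the
root-to-leaf path with p <= v <= q (go left if both < v, right if both > v).
Walk from root:
  at 28: 7 <= 28 <= 37, this is the LCA
LCA = 28


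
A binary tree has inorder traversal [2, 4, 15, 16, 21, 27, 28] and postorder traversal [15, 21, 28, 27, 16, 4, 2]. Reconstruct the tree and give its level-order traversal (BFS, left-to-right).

Inorder:   [2, 4, 15, 16, 21, 27, 28]
Postorder: [15, 21, 28, 27, 16, 4, 2]
Algorithm: postorder visits root last, so walk postorder right-to-left;
each value is the root of the current inorder slice — split it at that
value, recurse on the right subtree first, then the left.
Recursive splits:
  root=2; inorder splits into left=[], right=[4, 15, 16, 21, 27, 28]
  root=4; inorder splits into left=[], right=[15, 16, 21, 27, 28]
  root=16; inorder splits into left=[15], right=[21, 27, 28]
  root=27; inorder splits into left=[21], right=[28]
  root=28; inorder splits into left=[], right=[]
  root=21; inorder splits into left=[], right=[]
  root=15; inorder splits into left=[], right=[]
Reconstructed level-order: [2, 4, 16, 15, 27, 21, 28]


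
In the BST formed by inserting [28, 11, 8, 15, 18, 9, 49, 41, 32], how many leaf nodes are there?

Tree built from: [28, 11, 8, 15, 18, 9, 49, 41, 32]
Tree (level-order array): [28, 11, 49, 8, 15, 41, None, None, 9, None, 18, 32]
Rule: A leaf has 0 children.
Per-node child counts:
  node 28: 2 child(ren)
  node 11: 2 child(ren)
  node 8: 1 child(ren)
  node 9: 0 child(ren)
  node 15: 1 child(ren)
  node 18: 0 child(ren)
  node 49: 1 child(ren)
  node 41: 1 child(ren)
  node 32: 0 child(ren)
Matching nodes: [9, 18, 32]
Count of leaf nodes: 3


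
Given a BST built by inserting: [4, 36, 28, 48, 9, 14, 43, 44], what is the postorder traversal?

Tree insertion order: [4, 36, 28, 48, 9, 14, 43, 44]
Tree (level-order array): [4, None, 36, 28, 48, 9, None, 43, None, None, 14, None, 44]
Postorder traversal: [14, 9, 28, 44, 43, 48, 36, 4]


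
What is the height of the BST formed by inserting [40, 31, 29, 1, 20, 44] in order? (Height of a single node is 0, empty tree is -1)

Insertion order: [40, 31, 29, 1, 20, 44]
Tree (level-order array): [40, 31, 44, 29, None, None, None, 1, None, None, 20]
Compute height bottom-up (empty subtree = -1):
  height(20) = 1 + max(-1, -1) = 0
  height(1) = 1 + max(-1, 0) = 1
  height(29) = 1 + max(1, -1) = 2
  height(31) = 1 + max(2, -1) = 3
  height(44) = 1 + max(-1, -1) = 0
  height(40) = 1 + max(3, 0) = 4
Height = 4


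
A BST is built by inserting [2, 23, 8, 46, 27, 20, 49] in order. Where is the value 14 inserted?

Starting tree (level order): [2, None, 23, 8, 46, None, 20, 27, 49]
Insertion path: 2 -> 23 -> 8 -> 20
Result: insert 14 as left child of 20
Final tree (level order): [2, None, 23, 8, 46, None, 20, 27, 49, 14]


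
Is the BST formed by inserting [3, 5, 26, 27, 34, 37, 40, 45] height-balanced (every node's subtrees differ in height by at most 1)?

Tree (level-order array): [3, None, 5, None, 26, None, 27, None, 34, None, 37, None, 40, None, 45]
Definition: a tree is height-balanced if, at every node, |h(left) - h(right)| <= 1 (empty subtree has height -1).
Bottom-up per-node check:
  node 45: h_left=-1, h_right=-1, diff=0 [OK], height=0
  node 40: h_left=-1, h_right=0, diff=1 [OK], height=1
  node 37: h_left=-1, h_right=1, diff=2 [FAIL (|-1-1|=2 > 1)], height=2
  node 34: h_left=-1, h_right=2, diff=3 [FAIL (|-1-2|=3 > 1)], height=3
  node 27: h_left=-1, h_right=3, diff=4 [FAIL (|-1-3|=4 > 1)], height=4
  node 26: h_left=-1, h_right=4, diff=5 [FAIL (|-1-4|=5 > 1)], height=5
  node 5: h_left=-1, h_right=5, diff=6 [FAIL (|-1-5|=6 > 1)], height=6
  node 3: h_left=-1, h_right=6, diff=7 [FAIL (|-1-6|=7 > 1)], height=7
Node 37 violates the condition: |-1 - 1| = 2 > 1.
Result: Not balanced


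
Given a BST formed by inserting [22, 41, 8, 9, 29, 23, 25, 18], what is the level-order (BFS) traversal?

Tree insertion order: [22, 41, 8, 9, 29, 23, 25, 18]
Tree (level-order array): [22, 8, 41, None, 9, 29, None, None, 18, 23, None, None, None, None, 25]
BFS from the root, enqueuing left then right child of each popped node:
  queue [22] -> pop 22, enqueue [8, 41], visited so far: [22]
  queue [8, 41] -> pop 8, enqueue [9], visited so far: [22, 8]
  queue [41, 9] -> pop 41, enqueue [29], visited so far: [22, 8, 41]
  queue [9, 29] -> pop 9, enqueue [18], visited so far: [22, 8, 41, 9]
  queue [29, 18] -> pop 29, enqueue [23], visited so far: [22, 8, 41, 9, 29]
  queue [18, 23] -> pop 18, enqueue [none], visited so far: [22, 8, 41, 9, 29, 18]
  queue [23] -> pop 23, enqueue [25], visited so far: [22, 8, 41, 9, 29, 18, 23]
  queue [25] -> pop 25, enqueue [none], visited so far: [22, 8, 41, 9, 29, 18, 23, 25]
Result: [22, 8, 41, 9, 29, 18, 23, 25]


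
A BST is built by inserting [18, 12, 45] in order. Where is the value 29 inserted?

Starting tree (level order): [18, 12, 45]
Insertion path: 18 -> 45
Result: insert 29 as left child of 45
Final tree (level order): [18, 12, 45, None, None, 29]


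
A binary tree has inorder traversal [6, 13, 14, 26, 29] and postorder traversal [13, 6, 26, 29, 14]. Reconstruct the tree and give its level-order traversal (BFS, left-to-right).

Inorder:   [6, 13, 14, 26, 29]
Postorder: [13, 6, 26, 29, 14]
Algorithm: postorder visits root last, so walk postorder right-to-left;
each value is the root of the current inorder slice — split it at that
value, recurse on the right subtree first, then the left.
Recursive splits:
  root=14; inorder splits into left=[6, 13], right=[26, 29]
  root=29; inorder splits into left=[26], right=[]
  root=26; inorder splits into left=[], right=[]
  root=6; inorder splits into left=[], right=[13]
  root=13; inorder splits into left=[], right=[]
Reconstructed level-order: [14, 6, 29, 13, 26]


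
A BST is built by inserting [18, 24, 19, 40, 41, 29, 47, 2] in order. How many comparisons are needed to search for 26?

Search path for 26: 18 -> 24 -> 40 -> 29
Found: False
Comparisons: 4


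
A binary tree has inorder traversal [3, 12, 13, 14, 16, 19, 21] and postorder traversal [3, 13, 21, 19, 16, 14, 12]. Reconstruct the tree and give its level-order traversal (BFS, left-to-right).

Inorder:   [3, 12, 13, 14, 16, 19, 21]
Postorder: [3, 13, 21, 19, 16, 14, 12]
Algorithm: postorder visits root last, so walk postorder right-to-left;
each value is the root of the current inorder slice — split it at that
value, recurse on the right subtree first, then the left.
Recursive splits:
  root=12; inorder splits into left=[3], right=[13, 14, 16, 19, 21]
  root=14; inorder splits into left=[13], right=[16, 19, 21]
  root=16; inorder splits into left=[], right=[19, 21]
  root=19; inorder splits into left=[], right=[21]
  root=21; inorder splits into left=[], right=[]
  root=13; inorder splits into left=[], right=[]
  root=3; inorder splits into left=[], right=[]
Reconstructed level-order: [12, 3, 14, 13, 16, 19, 21]


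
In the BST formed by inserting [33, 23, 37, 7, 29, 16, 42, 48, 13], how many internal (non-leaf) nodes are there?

Tree built from: [33, 23, 37, 7, 29, 16, 42, 48, 13]
Tree (level-order array): [33, 23, 37, 7, 29, None, 42, None, 16, None, None, None, 48, 13]
Rule: An internal node has at least one child.
Per-node child counts:
  node 33: 2 child(ren)
  node 23: 2 child(ren)
  node 7: 1 child(ren)
  node 16: 1 child(ren)
  node 13: 0 child(ren)
  node 29: 0 child(ren)
  node 37: 1 child(ren)
  node 42: 1 child(ren)
  node 48: 0 child(ren)
Matching nodes: [33, 23, 7, 16, 37, 42]
Count of internal (non-leaf) nodes: 6


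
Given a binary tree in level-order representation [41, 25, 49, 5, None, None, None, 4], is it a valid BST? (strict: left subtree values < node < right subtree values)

Level-order array: [41, 25, 49, 5, None, None, None, 4]
Validate using subtree bounds (lo, hi): at each node, require lo < value < hi,
then recurse left with hi=value and right with lo=value.
Preorder trace (stopping at first violation):
  at node 41 with bounds (-inf, +inf): OK
  at node 25 with bounds (-inf, 41): OK
  at node 5 with bounds (-inf, 25): OK
  at node 4 with bounds (-inf, 5): OK
  at node 49 with bounds (41, +inf): OK
No violation found at any node.
Result: Valid BST


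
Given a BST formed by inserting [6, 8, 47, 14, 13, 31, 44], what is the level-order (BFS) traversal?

Tree insertion order: [6, 8, 47, 14, 13, 31, 44]
Tree (level-order array): [6, None, 8, None, 47, 14, None, 13, 31, None, None, None, 44]
BFS from the root, enqueuing left then right child of each popped node:
  queue [6] -> pop 6, enqueue [8], visited so far: [6]
  queue [8] -> pop 8, enqueue [47], visited so far: [6, 8]
  queue [47] -> pop 47, enqueue [14], visited so far: [6, 8, 47]
  queue [14] -> pop 14, enqueue [13, 31], visited so far: [6, 8, 47, 14]
  queue [13, 31] -> pop 13, enqueue [none], visited so far: [6, 8, 47, 14, 13]
  queue [31] -> pop 31, enqueue [44], visited so far: [6, 8, 47, 14, 13, 31]
  queue [44] -> pop 44, enqueue [none], visited so far: [6, 8, 47, 14, 13, 31, 44]
Result: [6, 8, 47, 14, 13, 31, 44]


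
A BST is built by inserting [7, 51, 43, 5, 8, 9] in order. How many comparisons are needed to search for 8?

Search path for 8: 7 -> 51 -> 43 -> 8
Found: True
Comparisons: 4


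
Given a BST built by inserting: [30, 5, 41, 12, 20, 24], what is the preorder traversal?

Tree insertion order: [30, 5, 41, 12, 20, 24]
Tree (level-order array): [30, 5, 41, None, 12, None, None, None, 20, None, 24]
Preorder traversal: [30, 5, 12, 20, 24, 41]


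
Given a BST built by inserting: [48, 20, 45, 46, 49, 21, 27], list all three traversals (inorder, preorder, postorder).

Tree insertion order: [48, 20, 45, 46, 49, 21, 27]
Tree (level-order array): [48, 20, 49, None, 45, None, None, 21, 46, None, 27]
Inorder (L, root, R): [20, 21, 27, 45, 46, 48, 49]
Preorder (root, L, R): [48, 20, 45, 21, 27, 46, 49]
Postorder (L, R, root): [27, 21, 46, 45, 20, 49, 48]


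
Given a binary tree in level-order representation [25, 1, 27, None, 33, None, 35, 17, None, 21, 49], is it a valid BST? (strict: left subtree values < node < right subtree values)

Level-order array: [25, 1, 27, None, 33, None, 35, 17, None, 21, 49]
Validate using subtree bounds (lo, hi): at each node, require lo < value < hi,
then recurse left with hi=value and right with lo=value.
Preorder trace (stopping at first violation):
  at node 25 with bounds (-inf, +inf): OK
  at node 1 with bounds (-inf, 25): OK
  at node 33 with bounds (1, 25): VIOLATION
Node 33 violates its bound: not (1 < 33 < 25).
Result: Not a valid BST


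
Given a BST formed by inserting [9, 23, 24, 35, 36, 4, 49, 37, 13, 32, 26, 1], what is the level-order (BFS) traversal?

Tree insertion order: [9, 23, 24, 35, 36, 4, 49, 37, 13, 32, 26, 1]
Tree (level-order array): [9, 4, 23, 1, None, 13, 24, None, None, None, None, None, 35, 32, 36, 26, None, None, 49, None, None, 37]
BFS from the root, enqueuing left then right child of each popped node:
  queue [9] -> pop 9, enqueue [4, 23], visited so far: [9]
  queue [4, 23] -> pop 4, enqueue [1], visited so far: [9, 4]
  queue [23, 1] -> pop 23, enqueue [13, 24], visited so far: [9, 4, 23]
  queue [1, 13, 24] -> pop 1, enqueue [none], visited so far: [9, 4, 23, 1]
  queue [13, 24] -> pop 13, enqueue [none], visited so far: [9, 4, 23, 1, 13]
  queue [24] -> pop 24, enqueue [35], visited so far: [9, 4, 23, 1, 13, 24]
  queue [35] -> pop 35, enqueue [32, 36], visited so far: [9, 4, 23, 1, 13, 24, 35]
  queue [32, 36] -> pop 32, enqueue [26], visited so far: [9, 4, 23, 1, 13, 24, 35, 32]
  queue [36, 26] -> pop 36, enqueue [49], visited so far: [9, 4, 23, 1, 13, 24, 35, 32, 36]
  queue [26, 49] -> pop 26, enqueue [none], visited so far: [9, 4, 23, 1, 13, 24, 35, 32, 36, 26]
  queue [49] -> pop 49, enqueue [37], visited so far: [9, 4, 23, 1, 13, 24, 35, 32, 36, 26, 49]
  queue [37] -> pop 37, enqueue [none], visited so far: [9, 4, 23, 1, 13, 24, 35, 32, 36, 26, 49, 37]
Result: [9, 4, 23, 1, 13, 24, 35, 32, 36, 26, 49, 37]


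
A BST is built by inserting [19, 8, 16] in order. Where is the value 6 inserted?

Starting tree (level order): [19, 8, None, None, 16]
Insertion path: 19 -> 8
Result: insert 6 as left child of 8
Final tree (level order): [19, 8, None, 6, 16]


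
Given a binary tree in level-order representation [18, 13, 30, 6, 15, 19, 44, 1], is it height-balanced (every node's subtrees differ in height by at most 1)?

Tree (level-order array): [18, 13, 30, 6, 15, 19, 44, 1]
Definition: a tree is height-balanced if, at every node, |h(left) - h(right)| <= 1 (empty subtree has height -1).
Bottom-up per-node check:
  node 1: h_left=-1, h_right=-1, diff=0 [OK], height=0
  node 6: h_left=0, h_right=-1, diff=1 [OK], height=1
  node 15: h_left=-1, h_right=-1, diff=0 [OK], height=0
  node 13: h_left=1, h_right=0, diff=1 [OK], height=2
  node 19: h_left=-1, h_right=-1, diff=0 [OK], height=0
  node 44: h_left=-1, h_right=-1, diff=0 [OK], height=0
  node 30: h_left=0, h_right=0, diff=0 [OK], height=1
  node 18: h_left=2, h_right=1, diff=1 [OK], height=3
All nodes satisfy the balance condition.
Result: Balanced


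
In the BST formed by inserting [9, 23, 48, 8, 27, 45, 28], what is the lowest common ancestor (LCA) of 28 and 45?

Tree insertion order: [9, 23, 48, 8, 27, 45, 28]
Tree (level-order array): [9, 8, 23, None, None, None, 48, 27, None, None, 45, 28]
In a BST, the LCA of p=28, q=45 is the first node v on the
root-to-leaf path with p <= v <= q (go left if both < v, right if both > v).
Walk from root:
  at 9: both 28 and 45 > 9, go right
  at 23: both 28 and 45 > 23, go right
  at 48: both 28 and 45 < 48, go left
  at 27: both 28 and 45 > 27, go right
  at 45: 28 <= 45 <= 45, this is the LCA
LCA = 45


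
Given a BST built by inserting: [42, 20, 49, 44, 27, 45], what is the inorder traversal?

Tree insertion order: [42, 20, 49, 44, 27, 45]
Tree (level-order array): [42, 20, 49, None, 27, 44, None, None, None, None, 45]
Inorder traversal: [20, 27, 42, 44, 45, 49]


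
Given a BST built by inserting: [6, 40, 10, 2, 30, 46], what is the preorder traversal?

Tree insertion order: [6, 40, 10, 2, 30, 46]
Tree (level-order array): [6, 2, 40, None, None, 10, 46, None, 30]
Preorder traversal: [6, 2, 40, 10, 30, 46]


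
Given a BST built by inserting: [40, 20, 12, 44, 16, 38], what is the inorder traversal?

Tree insertion order: [40, 20, 12, 44, 16, 38]
Tree (level-order array): [40, 20, 44, 12, 38, None, None, None, 16]
Inorder traversal: [12, 16, 20, 38, 40, 44]


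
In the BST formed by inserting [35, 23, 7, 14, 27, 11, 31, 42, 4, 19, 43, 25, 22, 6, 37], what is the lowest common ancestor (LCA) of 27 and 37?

Tree insertion order: [35, 23, 7, 14, 27, 11, 31, 42, 4, 19, 43, 25, 22, 6, 37]
Tree (level-order array): [35, 23, 42, 7, 27, 37, 43, 4, 14, 25, 31, None, None, None, None, None, 6, 11, 19, None, None, None, None, None, None, None, None, None, 22]
In a BST, the LCA of p=27, q=37 is the first node v on the
root-to-leaf path with p <= v <= q (go left if both < v, right if both > v).
Walk from root:
  at 35: 27 <= 35 <= 37, this is the LCA
LCA = 35


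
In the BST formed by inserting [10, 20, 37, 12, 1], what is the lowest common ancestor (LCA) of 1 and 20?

Tree insertion order: [10, 20, 37, 12, 1]
Tree (level-order array): [10, 1, 20, None, None, 12, 37]
In a BST, the LCA of p=1, q=20 is the first node v on the
root-to-leaf path with p <= v <= q (go left if both < v, right if both > v).
Walk from root:
  at 10: 1 <= 10 <= 20, this is the LCA
LCA = 10


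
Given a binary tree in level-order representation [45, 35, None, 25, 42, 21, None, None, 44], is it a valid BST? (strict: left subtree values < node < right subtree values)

Level-order array: [45, 35, None, 25, 42, 21, None, None, 44]
Validate using subtree bounds (lo, hi): at each node, require lo < value < hi,
then recurse left with hi=value and right with lo=value.
Preorder trace (stopping at first violation):
  at node 45 with bounds (-inf, +inf): OK
  at node 35 with bounds (-inf, 45): OK
  at node 25 with bounds (-inf, 35): OK
  at node 21 with bounds (-inf, 25): OK
  at node 42 with bounds (35, 45): OK
  at node 44 with bounds (42, 45): OK
No violation found at any node.
Result: Valid BST


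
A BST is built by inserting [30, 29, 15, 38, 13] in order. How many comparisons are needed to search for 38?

Search path for 38: 30 -> 38
Found: True
Comparisons: 2


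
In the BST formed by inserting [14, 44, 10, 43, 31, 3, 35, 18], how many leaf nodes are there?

Tree built from: [14, 44, 10, 43, 31, 3, 35, 18]
Tree (level-order array): [14, 10, 44, 3, None, 43, None, None, None, 31, None, 18, 35]
Rule: A leaf has 0 children.
Per-node child counts:
  node 14: 2 child(ren)
  node 10: 1 child(ren)
  node 3: 0 child(ren)
  node 44: 1 child(ren)
  node 43: 1 child(ren)
  node 31: 2 child(ren)
  node 18: 0 child(ren)
  node 35: 0 child(ren)
Matching nodes: [3, 18, 35]
Count of leaf nodes: 3


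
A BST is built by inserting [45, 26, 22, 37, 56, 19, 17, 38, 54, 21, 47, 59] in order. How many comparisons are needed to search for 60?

Search path for 60: 45 -> 56 -> 59
Found: False
Comparisons: 3


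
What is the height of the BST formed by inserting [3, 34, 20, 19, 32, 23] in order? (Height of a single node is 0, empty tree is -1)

Insertion order: [3, 34, 20, 19, 32, 23]
Tree (level-order array): [3, None, 34, 20, None, 19, 32, None, None, 23]
Compute height bottom-up (empty subtree = -1):
  height(19) = 1 + max(-1, -1) = 0
  height(23) = 1 + max(-1, -1) = 0
  height(32) = 1 + max(0, -1) = 1
  height(20) = 1 + max(0, 1) = 2
  height(34) = 1 + max(2, -1) = 3
  height(3) = 1 + max(-1, 3) = 4
Height = 4


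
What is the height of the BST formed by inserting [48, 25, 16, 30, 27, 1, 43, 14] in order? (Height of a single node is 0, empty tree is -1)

Insertion order: [48, 25, 16, 30, 27, 1, 43, 14]
Tree (level-order array): [48, 25, None, 16, 30, 1, None, 27, 43, None, 14]
Compute height bottom-up (empty subtree = -1):
  height(14) = 1 + max(-1, -1) = 0
  height(1) = 1 + max(-1, 0) = 1
  height(16) = 1 + max(1, -1) = 2
  height(27) = 1 + max(-1, -1) = 0
  height(43) = 1 + max(-1, -1) = 0
  height(30) = 1 + max(0, 0) = 1
  height(25) = 1 + max(2, 1) = 3
  height(48) = 1 + max(3, -1) = 4
Height = 4


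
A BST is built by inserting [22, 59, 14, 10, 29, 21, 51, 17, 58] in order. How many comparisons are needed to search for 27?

Search path for 27: 22 -> 59 -> 29
Found: False
Comparisons: 3


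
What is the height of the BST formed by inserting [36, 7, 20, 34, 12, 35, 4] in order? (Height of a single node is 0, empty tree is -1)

Insertion order: [36, 7, 20, 34, 12, 35, 4]
Tree (level-order array): [36, 7, None, 4, 20, None, None, 12, 34, None, None, None, 35]
Compute height bottom-up (empty subtree = -1):
  height(4) = 1 + max(-1, -1) = 0
  height(12) = 1 + max(-1, -1) = 0
  height(35) = 1 + max(-1, -1) = 0
  height(34) = 1 + max(-1, 0) = 1
  height(20) = 1 + max(0, 1) = 2
  height(7) = 1 + max(0, 2) = 3
  height(36) = 1 + max(3, -1) = 4
Height = 4


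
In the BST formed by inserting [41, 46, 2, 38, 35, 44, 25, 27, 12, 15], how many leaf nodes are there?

Tree built from: [41, 46, 2, 38, 35, 44, 25, 27, 12, 15]
Tree (level-order array): [41, 2, 46, None, 38, 44, None, 35, None, None, None, 25, None, 12, 27, None, 15]
Rule: A leaf has 0 children.
Per-node child counts:
  node 41: 2 child(ren)
  node 2: 1 child(ren)
  node 38: 1 child(ren)
  node 35: 1 child(ren)
  node 25: 2 child(ren)
  node 12: 1 child(ren)
  node 15: 0 child(ren)
  node 27: 0 child(ren)
  node 46: 1 child(ren)
  node 44: 0 child(ren)
Matching nodes: [15, 27, 44]
Count of leaf nodes: 3


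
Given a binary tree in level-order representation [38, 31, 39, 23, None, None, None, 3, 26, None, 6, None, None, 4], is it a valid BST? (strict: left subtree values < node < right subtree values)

Level-order array: [38, 31, 39, 23, None, None, None, 3, 26, None, 6, None, None, 4]
Validate using subtree bounds (lo, hi): at each node, require lo < value < hi,
then recurse left with hi=value and right with lo=value.
Preorder trace (stopping at first violation):
  at node 38 with bounds (-inf, +inf): OK
  at node 31 with bounds (-inf, 38): OK
  at node 23 with bounds (-inf, 31): OK
  at node 3 with bounds (-inf, 23): OK
  at node 6 with bounds (3, 23): OK
  at node 4 with bounds (3, 6): OK
  at node 26 with bounds (23, 31): OK
  at node 39 with bounds (38, +inf): OK
No violation found at any node.
Result: Valid BST


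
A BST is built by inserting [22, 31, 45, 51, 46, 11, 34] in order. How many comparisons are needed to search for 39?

Search path for 39: 22 -> 31 -> 45 -> 34
Found: False
Comparisons: 4


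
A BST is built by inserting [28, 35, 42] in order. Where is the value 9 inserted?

Starting tree (level order): [28, None, 35, None, 42]
Insertion path: 28
Result: insert 9 as left child of 28
Final tree (level order): [28, 9, 35, None, None, None, 42]


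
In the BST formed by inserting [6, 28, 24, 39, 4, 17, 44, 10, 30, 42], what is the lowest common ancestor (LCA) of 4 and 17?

Tree insertion order: [6, 28, 24, 39, 4, 17, 44, 10, 30, 42]
Tree (level-order array): [6, 4, 28, None, None, 24, 39, 17, None, 30, 44, 10, None, None, None, 42]
In a BST, the LCA of p=4, q=17 is the first node v on the
root-to-leaf path with p <= v <= q (go left if both < v, right if both > v).
Walk from root:
  at 6: 4 <= 6 <= 17, this is the LCA
LCA = 6


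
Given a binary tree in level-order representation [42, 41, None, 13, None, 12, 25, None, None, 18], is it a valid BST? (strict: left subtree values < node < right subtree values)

Level-order array: [42, 41, None, 13, None, 12, 25, None, None, 18]
Validate using subtree bounds (lo, hi): at each node, require lo < value < hi,
then recurse left with hi=value and right with lo=value.
Preorder trace (stopping at first violation):
  at node 42 with bounds (-inf, +inf): OK
  at node 41 with bounds (-inf, 42): OK
  at node 13 with bounds (-inf, 41): OK
  at node 12 with bounds (-inf, 13): OK
  at node 25 with bounds (13, 41): OK
  at node 18 with bounds (13, 25): OK
No violation found at any node.
Result: Valid BST


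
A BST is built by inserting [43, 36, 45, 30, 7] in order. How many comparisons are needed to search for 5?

Search path for 5: 43 -> 36 -> 30 -> 7
Found: False
Comparisons: 4


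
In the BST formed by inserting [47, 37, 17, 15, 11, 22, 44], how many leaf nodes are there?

Tree built from: [47, 37, 17, 15, 11, 22, 44]
Tree (level-order array): [47, 37, None, 17, 44, 15, 22, None, None, 11]
Rule: A leaf has 0 children.
Per-node child counts:
  node 47: 1 child(ren)
  node 37: 2 child(ren)
  node 17: 2 child(ren)
  node 15: 1 child(ren)
  node 11: 0 child(ren)
  node 22: 0 child(ren)
  node 44: 0 child(ren)
Matching nodes: [11, 22, 44]
Count of leaf nodes: 3


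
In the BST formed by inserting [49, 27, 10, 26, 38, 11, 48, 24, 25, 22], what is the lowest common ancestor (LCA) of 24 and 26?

Tree insertion order: [49, 27, 10, 26, 38, 11, 48, 24, 25, 22]
Tree (level-order array): [49, 27, None, 10, 38, None, 26, None, 48, 11, None, None, None, None, 24, 22, 25]
In a BST, the LCA of p=24, q=26 is the first node v on the
root-to-leaf path with p <= v <= q (go left if both < v, right if both > v).
Walk from root:
  at 49: both 24 and 26 < 49, go left
  at 27: both 24 and 26 < 27, go left
  at 10: both 24 and 26 > 10, go right
  at 26: 24 <= 26 <= 26, this is the LCA
LCA = 26


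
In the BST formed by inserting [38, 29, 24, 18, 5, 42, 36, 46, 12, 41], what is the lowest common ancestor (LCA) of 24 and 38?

Tree insertion order: [38, 29, 24, 18, 5, 42, 36, 46, 12, 41]
Tree (level-order array): [38, 29, 42, 24, 36, 41, 46, 18, None, None, None, None, None, None, None, 5, None, None, 12]
In a BST, the LCA of p=24, q=38 is the first node v on the
root-to-leaf path with p <= v <= q (go left if both < v, right if both > v).
Walk from root:
  at 38: 24 <= 38 <= 38, this is the LCA
LCA = 38


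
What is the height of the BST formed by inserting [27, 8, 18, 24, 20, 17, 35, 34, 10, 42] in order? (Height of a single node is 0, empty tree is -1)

Insertion order: [27, 8, 18, 24, 20, 17, 35, 34, 10, 42]
Tree (level-order array): [27, 8, 35, None, 18, 34, 42, 17, 24, None, None, None, None, 10, None, 20]
Compute height bottom-up (empty subtree = -1):
  height(10) = 1 + max(-1, -1) = 0
  height(17) = 1 + max(0, -1) = 1
  height(20) = 1 + max(-1, -1) = 0
  height(24) = 1 + max(0, -1) = 1
  height(18) = 1 + max(1, 1) = 2
  height(8) = 1 + max(-1, 2) = 3
  height(34) = 1 + max(-1, -1) = 0
  height(42) = 1 + max(-1, -1) = 0
  height(35) = 1 + max(0, 0) = 1
  height(27) = 1 + max(3, 1) = 4
Height = 4


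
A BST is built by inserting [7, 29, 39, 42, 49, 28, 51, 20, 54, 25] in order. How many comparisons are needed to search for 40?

Search path for 40: 7 -> 29 -> 39 -> 42
Found: False
Comparisons: 4


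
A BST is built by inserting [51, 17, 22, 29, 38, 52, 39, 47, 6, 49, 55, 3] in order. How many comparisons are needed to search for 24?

Search path for 24: 51 -> 17 -> 22 -> 29
Found: False
Comparisons: 4


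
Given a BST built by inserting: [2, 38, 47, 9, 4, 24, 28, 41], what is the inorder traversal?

Tree insertion order: [2, 38, 47, 9, 4, 24, 28, 41]
Tree (level-order array): [2, None, 38, 9, 47, 4, 24, 41, None, None, None, None, 28]
Inorder traversal: [2, 4, 9, 24, 28, 38, 41, 47]


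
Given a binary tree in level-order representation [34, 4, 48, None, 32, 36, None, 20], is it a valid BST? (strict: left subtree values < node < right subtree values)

Level-order array: [34, 4, 48, None, 32, 36, None, 20]
Validate using subtree bounds (lo, hi): at each node, require lo < value < hi,
then recurse left with hi=value and right with lo=value.
Preorder trace (stopping at first violation):
  at node 34 with bounds (-inf, +inf): OK
  at node 4 with bounds (-inf, 34): OK
  at node 32 with bounds (4, 34): OK
  at node 20 with bounds (4, 32): OK
  at node 48 with bounds (34, +inf): OK
  at node 36 with bounds (34, 48): OK
No violation found at any node.
Result: Valid BST


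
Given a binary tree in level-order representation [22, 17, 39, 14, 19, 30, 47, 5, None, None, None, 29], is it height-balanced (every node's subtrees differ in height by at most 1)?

Tree (level-order array): [22, 17, 39, 14, 19, 30, 47, 5, None, None, None, 29]
Definition: a tree is height-balanced if, at every node, |h(left) - h(right)| <= 1 (empty subtree has height -1).
Bottom-up per-node check:
  node 5: h_left=-1, h_right=-1, diff=0 [OK], height=0
  node 14: h_left=0, h_right=-1, diff=1 [OK], height=1
  node 19: h_left=-1, h_right=-1, diff=0 [OK], height=0
  node 17: h_left=1, h_right=0, diff=1 [OK], height=2
  node 29: h_left=-1, h_right=-1, diff=0 [OK], height=0
  node 30: h_left=0, h_right=-1, diff=1 [OK], height=1
  node 47: h_left=-1, h_right=-1, diff=0 [OK], height=0
  node 39: h_left=1, h_right=0, diff=1 [OK], height=2
  node 22: h_left=2, h_right=2, diff=0 [OK], height=3
All nodes satisfy the balance condition.
Result: Balanced


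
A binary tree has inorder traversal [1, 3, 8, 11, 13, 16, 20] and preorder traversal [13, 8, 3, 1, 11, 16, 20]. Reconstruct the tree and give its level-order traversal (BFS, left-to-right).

Inorder:  [1, 3, 8, 11, 13, 16, 20]
Preorder: [13, 8, 3, 1, 11, 16, 20]
Algorithm: preorder visits root first, so consume preorder in order;
for each root, split the current inorder slice at that value into
left-subtree inorder and right-subtree inorder, then recurse.
Recursive splits:
  root=13; inorder splits into left=[1, 3, 8, 11], right=[16, 20]
  root=8; inorder splits into left=[1, 3], right=[11]
  root=3; inorder splits into left=[1], right=[]
  root=1; inorder splits into left=[], right=[]
  root=11; inorder splits into left=[], right=[]
  root=16; inorder splits into left=[], right=[20]
  root=20; inorder splits into left=[], right=[]
Reconstructed level-order: [13, 8, 16, 3, 11, 20, 1]


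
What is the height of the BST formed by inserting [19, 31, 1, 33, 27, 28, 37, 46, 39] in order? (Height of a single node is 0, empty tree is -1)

Insertion order: [19, 31, 1, 33, 27, 28, 37, 46, 39]
Tree (level-order array): [19, 1, 31, None, None, 27, 33, None, 28, None, 37, None, None, None, 46, 39]
Compute height bottom-up (empty subtree = -1):
  height(1) = 1 + max(-1, -1) = 0
  height(28) = 1 + max(-1, -1) = 0
  height(27) = 1 + max(-1, 0) = 1
  height(39) = 1 + max(-1, -1) = 0
  height(46) = 1 + max(0, -1) = 1
  height(37) = 1 + max(-1, 1) = 2
  height(33) = 1 + max(-1, 2) = 3
  height(31) = 1 + max(1, 3) = 4
  height(19) = 1 + max(0, 4) = 5
Height = 5


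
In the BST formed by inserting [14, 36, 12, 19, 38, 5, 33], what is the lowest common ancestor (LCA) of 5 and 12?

Tree insertion order: [14, 36, 12, 19, 38, 5, 33]
Tree (level-order array): [14, 12, 36, 5, None, 19, 38, None, None, None, 33]
In a BST, the LCA of p=5, q=12 is the first node v on the
root-to-leaf path with p <= v <= q (go left if both < v, right if both > v).
Walk from root:
  at 14: both 5 and 12 < 14, go left
  at 12: 5 <= 12 <= 12, this is the LCA
LCA = 12


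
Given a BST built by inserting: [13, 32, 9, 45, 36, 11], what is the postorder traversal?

Tree insertion order: [13, 32, 9, 45, 36, 11]
Tree (level-order array): [13, 9, 32, None, 11, None, 45, None, None, 36]
Postorder traversal: [11, 9, 36, 45, 32, 13]


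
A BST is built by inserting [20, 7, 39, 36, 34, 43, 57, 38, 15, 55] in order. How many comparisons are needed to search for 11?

Search path for 11: 20 -> 7 -> 15
Found: False
Comparisons: 3


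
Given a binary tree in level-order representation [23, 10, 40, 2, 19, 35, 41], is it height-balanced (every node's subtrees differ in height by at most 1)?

Tree (level-order array): [23, 10, 40, 2, 19, 35, 41]
Definition: a tree is height-balanced if, at every node, |h(left) - h(right)| <= 1 (empty subtree has height -1).
Bottom-up per-node check:
  node 2: h_left=-1, h_right=-1, diff=0 [OK], height=0
  node 19: h_left=-1, h_right=-1, diff=0 [OK], height=0
  node 10: h_left=0, h_right=0, diff=0 [OK], height=1
  node 35: h_left=-1, h_right=-1, diff=0 [OK], height=0
  node 41: h_left=-1, h_right=-1, diff=0 [OK], height=0
  node 40: h_left=0, h_right=0, diff=0 [OK], height=1
  node 23: h_left=1, h_right=1, diff=0 [OK], height=2
All nodes satisfy the balance condition.
Result: Balanced


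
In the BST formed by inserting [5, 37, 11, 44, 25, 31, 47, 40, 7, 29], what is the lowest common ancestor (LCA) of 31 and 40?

Tree insertion order: [5, 37, 11, 44, 25, 31, 47, 40, 7, 29]
Tree (level-order array): [5, None, 37, 11, 44, 7, 25, 40, 47, None, None, None, 31, None, None, None, None, 29]
In a BST, the LCA of p=31, q=40 is the first node v on the
root-to-leaf path with p <= v <= q (go left if both < v, right if both > v).
Walk from root:
  at 5: both 31 and 40 > 5, go right
  at 37: 31 <= 37 <= 40, this is the LCA
LCA = 37


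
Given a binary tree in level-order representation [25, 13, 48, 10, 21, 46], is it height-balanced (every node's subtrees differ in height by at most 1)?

Tree (level-order array): [25, 13, 48, 10, 21, 46]
Definition: a tree is height-balanced if, at every node, |h(left) - h(right)| <= 1 (empty subtree has height -1).
Bottom-up per-node check:
  node 10: h_left=-1, h_right=-1, diff=0 [OK], height=0
  node 21: h_left=-1, h_right=-1, diff=0 [OK], height=0
  node 13: h_left=0, h_right=0, diff=0 [OK], height=1
  node 46: h_left=-1, h_right=-1, diff=0 [OK], height=0
  node 48: h_left=0, h_right=-1, diff=1 [OK], height=1
  node 25: h_left=1, h_right=1, diff=0 [OK], height=2
All nodes satisfy the balance condition.
Result: Balanced
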